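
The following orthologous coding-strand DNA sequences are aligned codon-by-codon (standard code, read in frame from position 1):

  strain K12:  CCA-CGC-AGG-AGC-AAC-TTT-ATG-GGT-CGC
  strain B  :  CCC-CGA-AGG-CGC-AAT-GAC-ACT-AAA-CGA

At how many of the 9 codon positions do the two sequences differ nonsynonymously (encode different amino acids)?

4

Codon 1: CCA Pro / CCC Pro — synonymous.
Codon 2: CGC Arg / CGA Arg — synonymous.
Codon 3: AGG Arg / AGG Arg — identical.
Codon 4: AGC Ser / CGC Arg — nonsynonymous.
Codon 5: AAC Asn / AAT Asn — synonymous.
Codon 6: TTT Phe / GAC Asp — nonsynonymous.
Codon 7: ATG Met / ACT Thr — nonsynonymous.
Codon 8: GGT Gly / AAA Lys — nonsynonymous.
Codon 9: CGC Arg / CGA Arg — synonymous.
Nonsynonymous differences: 4.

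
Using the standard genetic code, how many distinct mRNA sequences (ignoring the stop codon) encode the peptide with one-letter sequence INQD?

24

Ile: 3 codons.
Asn: 2 codons.
Gln: 2 codons.
Asp: 2 codons.
3 × 2 × 2 × 2 = 24.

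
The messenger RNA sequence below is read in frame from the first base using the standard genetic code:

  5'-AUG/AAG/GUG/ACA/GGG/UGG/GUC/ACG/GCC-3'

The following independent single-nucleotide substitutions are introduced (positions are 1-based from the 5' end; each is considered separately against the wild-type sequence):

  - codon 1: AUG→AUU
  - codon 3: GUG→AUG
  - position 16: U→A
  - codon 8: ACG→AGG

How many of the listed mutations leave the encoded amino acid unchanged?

Codon 1: AUG (Met) → AUU (Ile) — missense.
Codon 3: GUG (Val) → AUG (Met) — missense.
Codon 6: UGG (Trp) → AGG (Arg) — missense.
Codon 8: ACG (Thr) → AGG (Arg) — missense.
Synonymous: 0 of 4.

0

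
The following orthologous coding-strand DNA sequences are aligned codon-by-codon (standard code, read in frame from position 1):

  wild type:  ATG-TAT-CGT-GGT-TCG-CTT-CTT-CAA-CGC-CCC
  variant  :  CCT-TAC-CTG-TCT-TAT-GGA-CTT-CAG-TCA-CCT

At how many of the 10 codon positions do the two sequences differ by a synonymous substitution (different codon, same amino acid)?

3

Codon 1: ATG Met / CCT Pro — nonsynonymous.
Codon 2: TAT Tyr / TAC Tyr — synonymous.
Codon 3: CGT Arg / CTG Leu — nonsynonymous.
Codon 4: GGT Gly / TCT Ser — nonsynonymous.
Codon 5: TCG Ser / TAT Tyr — nonsynonymous.
Codon 6: CTT Leu / GGA Gly — nonsynonymous.
Codon 7: CTT Leu / CTT Leu — identical.
Codon 8: CAA Gln / CAG Gln — synonymous.
Codon 9: CGC Arg / TCA Ser — nonsynonymous.
Codon 10: CCC Pro / CCT Pro — synonymous.
Synonymous differences: 3.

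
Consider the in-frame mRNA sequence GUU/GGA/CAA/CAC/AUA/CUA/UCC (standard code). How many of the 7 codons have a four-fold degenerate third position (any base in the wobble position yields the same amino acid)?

4

Codon 1 GUU (Val): third position 4-fold.
Codon 2 GGA (Gly): third position 4-fold.
Codon 3 CAA (Gln): third position 2-fold.
Codon 4 CAC (His): third position 2-fold.
Codon 5 AUA (Ile): third position 3-fold.
Codon 6 CUA (Leu): third position 4-fold.
Codon 7 UCC (Ser): third position 4-fold.
Four-fold degenerate third positions: 4.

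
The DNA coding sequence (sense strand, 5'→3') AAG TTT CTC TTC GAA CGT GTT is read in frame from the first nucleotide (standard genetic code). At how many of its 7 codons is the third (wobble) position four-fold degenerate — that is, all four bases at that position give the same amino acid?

3

Codon 1 AAG (Lys): third position 2-fold.
Codon 2 TTT (Phe): third position 2-fold.
Codon 3 CTC (Leu): third position 4-fold.
Codon 4 TTC (Phe): third position 2-fold.
Codon 5 GAA (Glu): third position 2-fold.
Codon 6 CGT (Arg): third position 4-fold.
Codon 7 GTT (Val): third position 4-fold.
Four-fold degenerate third positions: 3.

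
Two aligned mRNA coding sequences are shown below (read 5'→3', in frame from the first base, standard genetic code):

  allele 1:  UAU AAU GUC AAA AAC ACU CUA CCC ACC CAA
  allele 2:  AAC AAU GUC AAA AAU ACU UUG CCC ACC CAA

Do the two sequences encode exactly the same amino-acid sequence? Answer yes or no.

Codon 1: UAU Tyr / AAC Asn — nonsynonymous.
Codon 2: AAU Asn / AAU Asn — identical.
Codon 3: GUC Val / GUC Val — identical.
Codon 4: AAA Lys / AAA Lys — identical.
Codon 5: AAC Asn / AAU Asn — synonymous.
Codon 6: ACU Thr / ACU Thr — identical.
Codon 7: CUA Leu / UUG Leu — synonymous.
Codon 8: CCC Pro / CCC Pro — identical.
Codon 9: ACC Thr / ACC Thr — identical.
Codon 10: CAA Gln / CAA Gln — identical.
Nonsynonymous differences: 1 → different protein.

no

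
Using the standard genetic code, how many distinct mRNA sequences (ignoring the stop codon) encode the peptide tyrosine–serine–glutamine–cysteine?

Tyr: 2 codons.
Ser: 6 codons.
Gln: 2 codons.
Cys: 2 codons.
2 × 6 × 2 × 2 = 48.

48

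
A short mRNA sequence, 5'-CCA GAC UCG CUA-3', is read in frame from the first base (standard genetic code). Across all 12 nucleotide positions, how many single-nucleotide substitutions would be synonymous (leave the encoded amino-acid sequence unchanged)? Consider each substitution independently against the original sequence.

11

Codon 1 (CCA, Pro): 3 synonymous substitutions.
Codon 2 (GAC, Asp): 1 synonymous substitution.
Codon 3 (UCG, Ser): 3 synonymous substitutions.
Codon 4 (CUA, Leu): 4 synonymous substitutions.
Total: 3 + 1 + 3 + 4 = 11.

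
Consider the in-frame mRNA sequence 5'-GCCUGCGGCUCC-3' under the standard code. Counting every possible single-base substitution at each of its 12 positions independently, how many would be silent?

Codon 1 (GCC, Ala): 3 synonymous substitutions.
Codon 2 (UGC, Cys): 1 synonymous substitution.
Codon 3 (GGC, Gly): 3 synonymous substitutions.
Codon 4 (UCC, Ser): 3 synonymous substitutions.
Total: 3 + 1 + 3 + 3 = 10.

10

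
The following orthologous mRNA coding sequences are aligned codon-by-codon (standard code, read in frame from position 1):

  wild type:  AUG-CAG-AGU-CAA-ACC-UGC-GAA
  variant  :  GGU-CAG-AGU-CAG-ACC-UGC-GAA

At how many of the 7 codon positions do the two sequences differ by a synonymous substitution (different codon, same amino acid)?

Codon 1: AUG Met / GGU Gly — nonsynonymous.
Codon 2: CAG Gln / CAG Gln — identical.
Codon 3: AGU Ser / AGU Ser — identical.
Codon 4: CAA Gln / CAG Gln — synonymous.
Codon 5: ACC Thr / ACC Thr — identical.
Codon 6: UGC Cys / UGC Cys — identical.
Codon 7: GAA Glu / GAA Glu — identical.
Synonymous differences: 1.

1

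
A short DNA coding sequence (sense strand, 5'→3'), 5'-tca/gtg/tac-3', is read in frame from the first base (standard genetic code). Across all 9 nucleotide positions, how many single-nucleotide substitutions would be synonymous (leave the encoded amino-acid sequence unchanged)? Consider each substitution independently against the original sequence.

Codon 1 (TCA, Ser): 3 synonymous substitutions.
Codon 2 (GTG, Val): 3 synonymous substitutions.
Codon 3 (TAC, Tyr): 1 synonymous substitution.
Total: 3 + 3 + 1 = 7.

7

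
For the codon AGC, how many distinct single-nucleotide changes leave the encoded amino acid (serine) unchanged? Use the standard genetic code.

1

Position 1: none → 0 synonymous.
Position 2: none → 0 synonymous.
Position 3: AGU → 1 synonymous.
Total: 0 + 0 + 1 = 1.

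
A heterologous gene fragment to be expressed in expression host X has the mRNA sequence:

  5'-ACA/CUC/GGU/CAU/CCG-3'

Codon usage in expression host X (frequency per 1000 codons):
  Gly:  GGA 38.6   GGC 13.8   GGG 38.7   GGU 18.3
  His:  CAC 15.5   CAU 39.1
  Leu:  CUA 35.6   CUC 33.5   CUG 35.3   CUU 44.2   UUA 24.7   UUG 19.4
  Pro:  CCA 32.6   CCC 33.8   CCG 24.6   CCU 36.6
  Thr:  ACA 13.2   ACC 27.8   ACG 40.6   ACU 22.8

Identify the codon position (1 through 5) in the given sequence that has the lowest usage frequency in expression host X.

Codon 1 ACA (Thr): 13.2 per 1000.
Codon 2 CUC (Leu): 33.5 per 1000.
Codon 3 GGU (Gly): 18.3 per 1000.
Codon 4 CAU (His): 39.1 per 1000.
Codon 5 CCG (Pro): 24.6 per 1000.
Lowest frequency is 13.2 at codon 1.

1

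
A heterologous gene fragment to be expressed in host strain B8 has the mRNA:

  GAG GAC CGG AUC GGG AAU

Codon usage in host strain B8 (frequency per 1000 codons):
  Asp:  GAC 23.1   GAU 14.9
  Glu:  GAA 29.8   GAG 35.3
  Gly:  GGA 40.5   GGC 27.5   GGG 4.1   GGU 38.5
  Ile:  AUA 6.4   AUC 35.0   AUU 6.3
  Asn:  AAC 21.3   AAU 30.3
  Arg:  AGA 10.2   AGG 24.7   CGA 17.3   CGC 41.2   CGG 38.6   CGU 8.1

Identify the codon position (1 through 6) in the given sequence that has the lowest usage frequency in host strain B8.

5

Codon 1 GAG (Glu): 35.3 per 1000.
Codon 2 GAC (Asp): 23.1 per 1000.
Codon 3 CGG (Arg): 38.6 per 1000.
Codon 4 AUC (Ile): 35.0 per 1000.
Codon 5 GGG (Gly): 4.1 per 1000.
Codon 6 AAU (Asn): 30.3 per 1000.
Lowest frequency is 4.1 at codon 5.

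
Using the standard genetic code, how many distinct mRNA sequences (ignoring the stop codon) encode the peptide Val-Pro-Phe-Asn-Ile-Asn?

384

Val: 4 codons.
Pro: 4 codons.
Phe: 2 codons.
Asn: 2 codons.
Ile: 3 codons.
Asn: 2 codons.
4 × 4 × 2 × 2 × 3 × 2 = 384.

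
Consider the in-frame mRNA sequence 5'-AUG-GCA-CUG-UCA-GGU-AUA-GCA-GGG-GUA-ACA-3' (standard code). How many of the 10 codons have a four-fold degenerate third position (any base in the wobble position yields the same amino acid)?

8

Codon 1 AUG (Met): third position 1-fold.
Codon 2 GCA (Ala): third position 4-fold.
Codon 3 CUG (Leu): third position 4-fold.
Codon 4 UCA (Ser): third position 4-fold.
Codon 5 GGU (Gly): third position 4-fold.
Codon 6 AUA (Ile): third position 3-fold.
Codon 7 GCA (Ala): third position 4-fold.
Codon 8 GGG (Gly): third position 4-fold.
Codon 9 GUA (Val): third position 4-fold.
Codon 10 ACA (Thr): third position 4-fold.
Four-fold degenerate third positions: 8.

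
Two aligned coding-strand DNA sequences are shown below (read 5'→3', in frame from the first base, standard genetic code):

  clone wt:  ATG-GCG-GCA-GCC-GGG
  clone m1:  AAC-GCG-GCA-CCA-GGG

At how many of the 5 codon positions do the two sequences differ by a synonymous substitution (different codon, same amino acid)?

0

Codon 1: ATG Met / AAC Asn — nonsynonymous.
Codon 2: GCG Ala / GCG Ala — identical.
Codon 3: GCA Ala / GCA Ala — identical.
Codon 4: GCC Ala / CCA Pro — nonsynonymous.
Codon 5: GGG Gly / GGG Gly — identical.
Synonymous differences: 0.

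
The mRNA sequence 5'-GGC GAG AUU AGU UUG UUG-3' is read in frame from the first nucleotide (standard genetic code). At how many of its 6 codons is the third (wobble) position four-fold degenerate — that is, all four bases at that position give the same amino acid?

1

Codon 1 GGC (Gly): third position 4-fold.
Codon 2 GAG (Glu): third position 2-fold.
Codon 3 AUU (Ile): third position 3-fold.
Codon 4 AGU (Ser): third position 2-fold.
Codon 5 UUG (Leu): third position 2-fold.
Codon 6 UUG (Leu): third position 2-fold.
Four-fold degenerate third positions: 1.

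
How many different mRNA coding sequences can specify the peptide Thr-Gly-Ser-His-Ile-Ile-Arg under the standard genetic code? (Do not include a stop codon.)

Thr: 4 codons.
Gly: 4 codons.
Ser: 6 codons.
His: 2 codons.
Ile: 3 codons.
Ile: 3 codons.
Arg: 6 codons.
4 × 4 × 6 × 2 × 3 × 3 × 6 = 10368.

10368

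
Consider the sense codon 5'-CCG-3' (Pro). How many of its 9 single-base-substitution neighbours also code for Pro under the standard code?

Position 1: none → 0 synonymous.
Position 2: none → 0 synonymous.
Position 3: CCU, CCC, CCA → 3 synonymous.
Total: 0 + 0 + 3 = 3.

3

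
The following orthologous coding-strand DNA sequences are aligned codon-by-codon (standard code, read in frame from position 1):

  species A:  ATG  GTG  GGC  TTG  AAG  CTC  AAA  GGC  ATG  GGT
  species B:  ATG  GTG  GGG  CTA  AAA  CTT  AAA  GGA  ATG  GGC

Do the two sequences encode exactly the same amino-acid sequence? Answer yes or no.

Codon 1: ATG Met / ATG Met — identical.
Codon 2: GTG Val / GTG Val — identical.
Codon 3: GGC Gly / GGG Gly — synonymous.
Codon 4: TTG Leu / CTA Leu — synonymous.
Codon 5: AAG Lys / AAA Lys — synonymous.
Codon 6: CTC Leu / CTT Leu — synonymous.
Codon 7: AAA Lys / AAA Lys — identical.
Codon 8: GGC Gly / GGA Gly — synonymous.
Codon 9: ATG Met / ATG Met — identical.
Codon 10: GGT Gly / GGC Gly — synonymous.
Nonsynonymous differences: 0 → same protein.

yes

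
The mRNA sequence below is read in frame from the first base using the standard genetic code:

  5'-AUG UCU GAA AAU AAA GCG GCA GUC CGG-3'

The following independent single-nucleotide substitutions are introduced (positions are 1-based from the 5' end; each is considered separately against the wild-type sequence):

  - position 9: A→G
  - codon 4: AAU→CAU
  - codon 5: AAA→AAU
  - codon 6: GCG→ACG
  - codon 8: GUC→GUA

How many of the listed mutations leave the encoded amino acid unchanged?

2

Codon 3: GAA (Glu) → GAG (Glu) — synonymous.
Codon 4: AAU (Asn) → CAU (His) — missense.
Codon 5: AAA (Lys) → AAU (Asn) — missense.
Codon 6: GCG (Ala) → ACG (Thr) — missense.
Codon 8: GUC (Val) → GUA (Val) — synonymous.
Synonymous: 2 of 5.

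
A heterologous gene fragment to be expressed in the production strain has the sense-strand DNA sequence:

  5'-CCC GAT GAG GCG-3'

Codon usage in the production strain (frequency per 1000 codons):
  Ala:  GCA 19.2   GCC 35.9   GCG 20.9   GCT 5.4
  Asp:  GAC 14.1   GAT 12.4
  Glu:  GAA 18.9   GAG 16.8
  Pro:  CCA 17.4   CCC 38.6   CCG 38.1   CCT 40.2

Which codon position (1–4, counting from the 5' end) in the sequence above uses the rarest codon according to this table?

2

Codon 1 CCC (Pro): 38.6 per 1000.
Codon 2 GAT (Asp): 12.4 per 1000.
Codon 3 GAG (Glu): 16.8 per 1000.
Codon 4 GCG (Ala): 20.9 per 1000.
Lowest frequency is 12.4 at codon 2.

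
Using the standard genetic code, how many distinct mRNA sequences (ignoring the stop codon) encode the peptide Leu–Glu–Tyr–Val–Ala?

Leu: 6 codons.
Glu: 2 codons.
Tyr: 2 codons.
Val: 4 codons.
Ala: 4 codons.
6 × 2 × 2 × 4 × 4 = 384.

384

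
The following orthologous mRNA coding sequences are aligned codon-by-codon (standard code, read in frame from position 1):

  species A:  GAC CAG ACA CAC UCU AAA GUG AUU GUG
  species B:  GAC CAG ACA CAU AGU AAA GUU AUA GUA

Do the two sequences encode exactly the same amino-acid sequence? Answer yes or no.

yes

Codon 1: GAC Asp / GAC Asp — identical.
Codon 2: CAG Gln / CAG Gln — identical.
Codon 3: ACA Thr / ACA Thr — identical.
Codon 4: CAC His / CAU His — synonymous.
Codon 5: UCU Ser / AGU Ser — synonymous.
Codon 6: AAA Lys / AAA Lys — identical.
Codon 7: GUG Val / GUU Val — synonymous.
Codon 8: AUU Ile / AUA Ile — synonymous.
Codon 9: GUG Val / GUA Val — synonymous.
Nonsynonymous differences: 0 → same protein.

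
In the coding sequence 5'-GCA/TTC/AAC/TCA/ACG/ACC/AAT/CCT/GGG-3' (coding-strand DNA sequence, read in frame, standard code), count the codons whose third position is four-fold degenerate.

6

Codon 1 GCA (Ala): third position 4-fold.
Codon 2 TTC (Phe): third position 2-fold.
Codon 3 AAC (Asn): third position 2-fold.
Codon 4 TCA (Ser): third position 4-fold.
Codon 5 ACG (Thr): third position 4-fold.
Codon 6 ACC (Thr): third position 4-fold.
Codon 7 AAT (Asn): third position 2-fold.
Codon 8 CCT (Pro): third position 4-fold.
Codon 9 GGG (Gly): third position 4-fold.
Four-fold degenerate third positions: 6.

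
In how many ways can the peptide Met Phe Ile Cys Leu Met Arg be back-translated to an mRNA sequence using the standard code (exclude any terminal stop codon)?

Met: 1 codon.
Phe: 2 codons.
Ile: 3 codons.
Cys: 2 codons.
Leu: 6 codons.
Met: 1 codon.
Arg: 6 codons.
1 × 2 × 3 × 2 × 6 × 1 × 6 = 432.

432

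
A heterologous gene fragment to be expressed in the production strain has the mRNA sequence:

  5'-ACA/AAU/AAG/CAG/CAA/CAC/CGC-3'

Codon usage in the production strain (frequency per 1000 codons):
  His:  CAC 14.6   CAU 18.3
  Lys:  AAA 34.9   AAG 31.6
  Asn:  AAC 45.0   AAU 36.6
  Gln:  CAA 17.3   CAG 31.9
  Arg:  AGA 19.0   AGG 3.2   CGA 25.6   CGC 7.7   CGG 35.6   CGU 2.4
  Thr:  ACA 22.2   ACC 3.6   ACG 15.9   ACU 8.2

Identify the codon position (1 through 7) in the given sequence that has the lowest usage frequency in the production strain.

7

Codon 1 ACA (Thr): 22.2 per 1000.
Codon 2 AAU (Asn): 36.6 per 1000.
Codon 3 AAG (Lys): 31.6 per 1000.
Codon 4 CAG (Gln): 31.9 per 1000.
Codon 5 CAA (Gln): 17.3 per 1000.
Codon 6 CAC (His): 14.6 per 1000.
Codon 7 CGC (Arg): 7.7 per 1000.
Lowest frequency is 7.7 at codon 7.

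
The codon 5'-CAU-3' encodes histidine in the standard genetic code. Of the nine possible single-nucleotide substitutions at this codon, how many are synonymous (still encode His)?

1

Position 1: none → 0 synonymous.
Position 2: none → 0 synonymous.
Position 3: CAC → 1 synonymous.
Total: 0 + 0 + 1 = 1.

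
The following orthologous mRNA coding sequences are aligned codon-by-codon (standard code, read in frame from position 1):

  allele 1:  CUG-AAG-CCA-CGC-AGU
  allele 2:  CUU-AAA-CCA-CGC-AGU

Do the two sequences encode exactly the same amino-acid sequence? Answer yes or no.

Codon 1: CUG Leu / CUU Leu — synonymous.
Codon 2: AAG Lys / AAA Lys — synonymous.
Codon 3: CCA Pro / CCA Pro — identical.
Codon 4: CGC Arg / CGC Arg — identical.
Codon 5: AGU Ser / AGU Ser — identical.
Nonsynonymous differences: 0 → same protein.

yes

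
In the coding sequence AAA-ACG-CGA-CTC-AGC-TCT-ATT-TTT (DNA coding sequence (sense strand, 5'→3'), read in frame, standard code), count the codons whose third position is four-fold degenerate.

Codon 1 AAA (Lys): third position 2-fold.
Codon 2 ACG (Thr): third position 4-fold.
Codon 3 CGA (Arg): third position 4-fold.
Codon 4 CTC (Leu): third position 4-fold.
Codon 5 AGC (Ser): third position 2-fold.
Codon 6 TCT (Ser): third position 4-fold.
Codon 7 ATT (Ile): third position 3-fold.
Codon 8 TTT (Phe): third position 2-fold.
Four-fold degenerate third positions: 4.

4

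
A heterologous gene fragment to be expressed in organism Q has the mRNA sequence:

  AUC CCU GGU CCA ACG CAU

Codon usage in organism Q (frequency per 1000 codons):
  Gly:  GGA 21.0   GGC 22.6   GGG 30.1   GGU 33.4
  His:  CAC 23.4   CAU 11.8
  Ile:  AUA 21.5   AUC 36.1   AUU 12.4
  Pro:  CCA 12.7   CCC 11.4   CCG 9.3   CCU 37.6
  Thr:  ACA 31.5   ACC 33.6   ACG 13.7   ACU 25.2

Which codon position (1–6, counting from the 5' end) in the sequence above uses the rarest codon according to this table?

6

Codon 1 AUC (Ile): 36.1 per 1000.
Codon 2 CCU (Pro): 37.6 per 1000.
Codon 3 GGU (Gly): 33.4 per 1000.
Codon 4 CCA (Pro): 12.7 per 1000.
Codon 5 ACG (Thr): 13.7 per 1000.
Codon 6 CAU (His): 11.8 per 1000.
Lowest frequency is 11.8 at codon 6.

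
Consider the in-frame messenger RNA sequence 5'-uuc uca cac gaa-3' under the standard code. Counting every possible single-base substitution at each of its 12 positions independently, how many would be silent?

Codon 1 (UUC, Phe): 1 synonymous substitution.
Codon 2 (UCA, Ser): 3 synonymous substitutions.
Codon 3 (CAC, His): 1 synonymous substitution.
Codon 4 (GAA, Glu): 1 synonymous substitution.
Total: 1 + 3 + 1 + 1 = 6.

6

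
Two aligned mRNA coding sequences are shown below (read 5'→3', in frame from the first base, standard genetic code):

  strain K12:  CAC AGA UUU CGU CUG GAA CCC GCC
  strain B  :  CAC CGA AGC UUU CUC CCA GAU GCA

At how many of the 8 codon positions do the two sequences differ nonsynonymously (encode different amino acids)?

Codon 1: CAC His / CAC His — identical.
Codon 2: AGA Arg / CGA Arg — synonymous.
Codon 3: UUU Phe / AGC Ser — nonsynonymous.
Codon 4: CGU Arg / UUU Phe — nonsynonymous.
Codon 5: CUG Leu / CUC Leu — synonymous.
Codon 6: GAA Glu / CCA Pro — nonsynonymous.
Codon 7: CCC Pro / GAU Asp — nonsynonymous.
Codon 8: GCC Ala / GCA Ala — synonymous.
Nonsynonymous differences: 4.

4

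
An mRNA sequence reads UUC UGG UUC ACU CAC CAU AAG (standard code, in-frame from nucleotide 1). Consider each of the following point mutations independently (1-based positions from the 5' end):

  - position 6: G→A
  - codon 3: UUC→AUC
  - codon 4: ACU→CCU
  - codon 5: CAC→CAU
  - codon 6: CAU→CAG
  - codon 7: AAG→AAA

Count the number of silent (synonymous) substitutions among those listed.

Codon 2: UGG (Trp) → UGA (Stop) — nonsense.
Codon 3: UUC (Phe) → AUC (Ile) — missense.
Codon 4: ACU (Thr) → CCU (Pro) — missense.
Codon 5: CAC (His) → CAU (His) — synonymous.
Codon 6: CAU (His) → CAG (Gln) — missense.
Codon 7: AAG (Lys) → AAA (Lys) — synonymous.
Synonymous: 2 of 6.

2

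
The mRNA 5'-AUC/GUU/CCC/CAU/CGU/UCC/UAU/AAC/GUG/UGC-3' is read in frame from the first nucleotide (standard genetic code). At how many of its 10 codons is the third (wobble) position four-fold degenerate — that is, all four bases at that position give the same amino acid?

5

Codon 1 AUC (Ile): third position 3-fold.
Codon 2 GUU (Val): third position 4-fold.
Codon 3 CCC (Pro): third position 4-fold.
Codon 4 CAU (His): third position 2-fold.
Codon 5 CGU (Arg): third position 4-fold.
Codon 6 UCC (Ser): third position 4-fold.
Codon 7 UAU (Tyr): third position 2-fold.
Codon 8 AAC (Asn): third position 2-fold.
Codon 9 GUG (Val): third position 4-fold.
Codon 10 UGC (Cys): third position 2-fold.
Four-fold degenerate third positions: 5.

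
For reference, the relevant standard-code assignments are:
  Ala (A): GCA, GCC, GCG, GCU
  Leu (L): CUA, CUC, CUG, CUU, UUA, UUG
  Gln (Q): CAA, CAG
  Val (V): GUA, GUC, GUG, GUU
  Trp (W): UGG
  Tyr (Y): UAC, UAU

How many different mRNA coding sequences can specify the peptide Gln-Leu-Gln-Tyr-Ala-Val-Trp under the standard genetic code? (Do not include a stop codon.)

768

Gln: 2 codons.
Leu: 6 codons.
Gln: 2 codons.
Tyr: 2 codons.
Ala: 4 codons.
Val: 4 codons.
Trp: 1 codon.
2 × 6 × 2 × 2 × 4 × 4 × 1 = 768.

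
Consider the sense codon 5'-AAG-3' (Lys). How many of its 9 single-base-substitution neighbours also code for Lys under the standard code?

1

Position 1: none → 0 synonymous.
Position 2: none → 0 synonymous.
Position 3: AAA → 1 synonymous.
Total: 0 + 0 + 1 = 1.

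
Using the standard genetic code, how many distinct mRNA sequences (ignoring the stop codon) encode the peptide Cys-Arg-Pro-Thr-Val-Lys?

1536

Cys: 2 codons.
Arg: 6 codons.
Pro: 4 codons.
Thr: 4 codons.
Val: 4 codons.
Lys: 2 codons.
2 × 6 × 4 × 4 × 4 × 2 = 1536.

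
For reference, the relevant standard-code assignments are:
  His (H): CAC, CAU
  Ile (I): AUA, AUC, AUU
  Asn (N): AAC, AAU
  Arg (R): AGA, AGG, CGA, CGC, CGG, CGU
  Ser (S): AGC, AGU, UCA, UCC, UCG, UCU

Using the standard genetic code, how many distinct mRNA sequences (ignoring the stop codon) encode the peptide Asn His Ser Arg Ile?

432

Asn: 2 codons.
His: 2 codons.
Ser: 6 codons.
Arg: 6 codons.
Ile: 3 codons.
2 × 2 × 6 × 6 × 3 = 432.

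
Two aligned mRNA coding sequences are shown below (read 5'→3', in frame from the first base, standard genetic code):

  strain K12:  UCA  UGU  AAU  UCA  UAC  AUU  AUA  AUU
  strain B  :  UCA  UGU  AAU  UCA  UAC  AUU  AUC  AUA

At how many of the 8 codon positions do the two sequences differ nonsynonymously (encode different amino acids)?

0

Codon 1: UCA Ser / UCA Ser — identical.
Codon 2: UGU Cys / UGU Cys — identical.
Codon 3: AAU Asn / AAU Asn — identical.
Codon 4: UCA Ser / UCA Ser — identical.
Codon 5: UAC Tyr / UAC Tyr — identical.
Codon 6: AUU Ile / AUU Ile — identical.
Codon 7: AUA Ile / AUC Ile — synonymous.
Codon 8: AUU Ile / AUA Ile — synonymous.
Nonsynonymous differences: 0.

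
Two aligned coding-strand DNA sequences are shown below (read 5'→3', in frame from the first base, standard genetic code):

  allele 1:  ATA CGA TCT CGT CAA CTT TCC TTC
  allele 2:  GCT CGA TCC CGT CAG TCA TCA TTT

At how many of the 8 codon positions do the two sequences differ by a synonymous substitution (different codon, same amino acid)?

Codon 1: ATA Ile / GCT Ala — nonsynonymous.
Codon 2: CGA Arg / CGA Arg — identical.
Codon 3: TCT Ser / TCC Ser — synonymous.
Codon 4: CGT Arg / CGT Arg — identical.
Codon 5: CAA Gln / CAG Gln — synonymous.
Codon 6: CTT Leu / TCA Ser — nonsynonymous.
Codon 7: TCC Ser / TCA Ser — synonymous.
Codon 8: TTC Phe / TTT Phe — synonymous.
Synonymous differences: 4.

4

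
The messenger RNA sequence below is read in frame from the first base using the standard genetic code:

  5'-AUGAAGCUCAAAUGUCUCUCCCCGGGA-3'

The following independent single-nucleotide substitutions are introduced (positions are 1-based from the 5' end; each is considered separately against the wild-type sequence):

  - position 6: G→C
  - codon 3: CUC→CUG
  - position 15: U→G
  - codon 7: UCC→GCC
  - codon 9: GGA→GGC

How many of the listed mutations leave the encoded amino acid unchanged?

2

Codon 2: AAG (Lys) → AAC (Asn) — missense.
Codon 3: CUC (Leu) → CUG (Leu) — synonymous.
Codon 5: UGU (Cys) → UGG (Trp) — missense.
Codon 7: UCC (Ser) → GCC (Ala) — missense.
Codon 9: GGA (Gly) → GGC (Gly) — synonymous.
Synonymous: 2 of 5.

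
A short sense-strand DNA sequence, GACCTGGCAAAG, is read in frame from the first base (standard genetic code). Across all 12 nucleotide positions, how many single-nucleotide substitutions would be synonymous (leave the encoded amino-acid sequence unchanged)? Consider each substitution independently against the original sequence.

9

Codon 1 (GAC, Asp): 1 synonymous substitution.
Codon 2 (CTG, Leu): 4 synonymous substitutions.
Codon 3 (GCA, Ala): 3 synonymous substitutions.
Codon 4 (AAG, Lys): 1 synonymous substitution.
Total: 1 + 4 + 3 + 1 = 9.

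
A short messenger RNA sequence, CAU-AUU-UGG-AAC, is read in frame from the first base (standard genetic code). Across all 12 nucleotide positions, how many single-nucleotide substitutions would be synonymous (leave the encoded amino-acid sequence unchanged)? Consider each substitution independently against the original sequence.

4

Codon 1 (CAU, His): 1 synonymous substitution.
Codon 2 (AUU, Ile): 2 synonymous substitutions.
Codon 3 (UGG, Trp): 0 synonymous substitutions.
Codon 4 (AAC, Asn): 1 synonymous substitution.
Total: 1 + 2 + 0 + 1 = 4.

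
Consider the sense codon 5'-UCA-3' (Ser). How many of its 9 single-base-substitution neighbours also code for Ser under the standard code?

Position 1: none → 0 synonymous.
Position 2: none → 0 synonymous.
Position 3: UCU, UCC, UCG → 3 synonymous.
Total: 0 + 0 + 3 = 3.

3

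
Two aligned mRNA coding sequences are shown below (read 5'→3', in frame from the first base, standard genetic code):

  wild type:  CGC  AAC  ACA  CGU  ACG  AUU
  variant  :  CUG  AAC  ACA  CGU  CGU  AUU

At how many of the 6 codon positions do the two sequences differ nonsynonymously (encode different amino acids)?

Codon 1: CGC Arg / CUG Leu — nonsynonymous.
Codon 2: AAC Asn / AAC Asn — identical.
Codon 3: ACA Thr / ACA Thr — identical.
Codon 4: CGU Arg / CGU Arg — identical.
Codon 5: ACG Thr / CGU Arg — nonsynonymous.
Codon 6: AUU Ile / AUU Ile — identical.
Nonsynonymous differences: 2.

2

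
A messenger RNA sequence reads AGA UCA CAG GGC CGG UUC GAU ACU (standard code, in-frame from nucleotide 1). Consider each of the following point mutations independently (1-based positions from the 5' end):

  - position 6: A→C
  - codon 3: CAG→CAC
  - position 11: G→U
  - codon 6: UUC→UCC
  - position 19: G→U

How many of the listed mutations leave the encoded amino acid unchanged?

Codon 2: UCA (Ser) → UCC (Ser) — synonymous.
Codon 3: CAG (Gln) → CAC (His) — missense.
Codon 4: GGC (Gly) → GUC (Val) — missense.
Codon 6: UUC (Phe) → UCC (Ser) — missense.
Codon 7: GAU (Asp) → UAU (Tyr) — missense.
Synonymous: 1 of 5.

1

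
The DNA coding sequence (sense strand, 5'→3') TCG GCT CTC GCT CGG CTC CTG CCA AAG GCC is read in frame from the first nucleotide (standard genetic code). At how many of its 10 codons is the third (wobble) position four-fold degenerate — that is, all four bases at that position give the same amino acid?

9

Codon 1 TCG (Ser): third position 4-fold.
Codon 2 GCT (Ala): third position 4-fold.
Codon 3 CTC (Leu): third position 4-fold.
Codon 4 GCT (Ala): third position 4-fold.
Codon 5 CGG (Arg): third position 4-fold.
Codon 6 CTC (Leu): third position 4-fold.
Codon 7 CTG (Leu): third position 4-fold.
Codon 8 CCA (Pro): third position 4-fold.
Codon 9 AAG (Lys): third position 2-fold.
Codon 10 GCC (Ala): third position 4-fold.
Four-fold degenerate third positions: 9.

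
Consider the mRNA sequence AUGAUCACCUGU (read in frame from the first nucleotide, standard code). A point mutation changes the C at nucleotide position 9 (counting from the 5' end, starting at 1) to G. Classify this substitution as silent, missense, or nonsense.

silent

Position 9 falls in codon 3: ACC → Thr.
After the substitution the codon is ACG → Thr.
Both encode Thr, so the change is synonymous.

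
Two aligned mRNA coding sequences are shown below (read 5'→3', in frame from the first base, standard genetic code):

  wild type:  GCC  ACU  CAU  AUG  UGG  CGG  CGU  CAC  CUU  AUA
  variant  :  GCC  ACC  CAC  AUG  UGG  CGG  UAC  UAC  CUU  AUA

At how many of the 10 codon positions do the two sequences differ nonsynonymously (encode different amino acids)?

Codon 1: GCC Ala / GCC Ala — identical.
Codon 2: ACU Thr / ACC Thr — synonymous.
Codon 3: CAU His / CAC His — synonymous.
Codon 4: AUG Met / AUG Met — identical.
Codon 5: UGG Trp / UGG Trp — identical.
Codon 6: CGG Arg / CGG Arg — identical.
Codon 7: CGU Arg / UAC Tyr — nonsynonymous.
Codon 8: CAC His / UAC Tyr — nonsynonymous.
Codon 9: CUU Leu / CUU Leu — identical.
Codon 10: AUA Ile / AUA Ile — identical.
Nonsynonymous differences: 2.

2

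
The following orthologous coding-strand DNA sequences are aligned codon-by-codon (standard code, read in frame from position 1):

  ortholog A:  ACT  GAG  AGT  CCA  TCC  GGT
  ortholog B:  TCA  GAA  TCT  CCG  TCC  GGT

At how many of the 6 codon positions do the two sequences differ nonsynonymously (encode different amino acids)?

1

Codon 1: ACT Thr / TCA Ser — nonsynonymous.
Codon 2: GAG Glu / GAA Glu — synonymous.
Codon 3: AGT Ser / TCT Ser — synonymous.
Codon 4: CCA Pro / CCG Pro — synonymous.
Codon 5: TCC Ser / TCC Ser — identical.
Codon 6: GGT Gly / GGT Gly — identical.
Nonsynonymous differences: 1.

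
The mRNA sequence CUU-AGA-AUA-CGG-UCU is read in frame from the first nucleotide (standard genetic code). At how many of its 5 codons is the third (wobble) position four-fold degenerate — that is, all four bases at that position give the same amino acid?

3

Codon 1 CUU (Leu): third position 4-fold.
Codon 2 AGA (Arg): third position 2-fold.
Codon 3 AUA (Ile): third position 3-fold.
Codon 4 CGG (Arg): third position 4-fold.
Codon 5 UCU (Ser): third position 4-fold.
Four-fold degenerate third positions: 3.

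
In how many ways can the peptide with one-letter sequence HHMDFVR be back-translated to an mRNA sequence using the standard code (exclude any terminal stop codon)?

384

His: 2 codons.
His: 2 codons.
Met: 1 codon.
Asp: 2 codons.
Phe: 2 codons.
Val: 4 codons.
Arg: 6 codons.
2 × 2 × 1 × 2 × 2 × 4 × 6 = 384.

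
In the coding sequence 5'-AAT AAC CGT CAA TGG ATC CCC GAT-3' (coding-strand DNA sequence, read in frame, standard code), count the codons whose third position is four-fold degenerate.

2

Codon 1 AAT (Asn): third position 2-fold.
Codon 2 AAC (Asn): third position 2-fold.
Codon 3 CGT (Arg): third position 4-fold.
Codon 4 CAA (Gln): third position 2-fold.
Codon 5 TGG (Trp): third position 1-fold.
Codon 6 ATC (Ile): third position 3-fold.
Codon 7 CCC (Pro): third position 4-fold.
Codon 8 GAT (Asp): third position 2-fold.
Four-fold degenerate third positions: 2.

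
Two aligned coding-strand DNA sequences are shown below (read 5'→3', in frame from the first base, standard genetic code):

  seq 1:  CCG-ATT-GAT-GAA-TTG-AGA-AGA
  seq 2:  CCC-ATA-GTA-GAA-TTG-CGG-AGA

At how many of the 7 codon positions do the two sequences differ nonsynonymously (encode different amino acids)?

1

Codon 1: CCG Pro / CCC Pro — synonymous.
Codon 2: ATT Ile / ATA Ile — synonymous.
Codon 3: GAT Asp / GTA Val — nonsynonymous.
Codon 4: GAA Glu / GAA Glu — identical.
Codon 5: TTG Leu / TTG Leu — identical.
Codon 6: AGA Arg / CGG Arg — synonymous.
Codon 7: AGA Arg / AGA Arg — identical.
Nonsynonymous differences: 1.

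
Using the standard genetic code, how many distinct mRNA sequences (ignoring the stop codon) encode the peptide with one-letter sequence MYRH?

24

Met: 1 codon.
Tyr: 2 codons.
Arg: 6 codons.
His: 2 codons.
1 × 2 × 6 × 2 = 24.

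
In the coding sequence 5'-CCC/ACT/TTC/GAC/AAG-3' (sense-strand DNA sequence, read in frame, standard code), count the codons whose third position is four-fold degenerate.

2

Codon 1 CCC (Pro): third position 4-fold.
Codon 2 ACT (Thr): third position 4-fold.
Codon 3 TTC (Phe): third position 2-fold.
Codon 4 GAC (Asp): third position 2-fold.
Codon 5 AAG (Lys): third position 2-fold.
Four-fold degenerate third positions: 2.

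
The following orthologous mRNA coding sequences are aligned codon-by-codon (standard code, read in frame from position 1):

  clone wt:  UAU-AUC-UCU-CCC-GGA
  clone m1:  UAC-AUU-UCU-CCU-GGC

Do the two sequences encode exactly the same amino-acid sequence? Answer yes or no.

Codon 1: UAU Tyr / UAC Tyr — synonymous.
Codon 2: AUC Ile / AUU Ile — synonymous.
Codon 3: UCU Ser / UCU Ser — identical.
Codon 4: CCC Pro / CCU Pro — synonymous.
Codon 5: GGA Gly / GGC Gly — synonymous.
Nonsynonymous differences: 0 → same protein.

yes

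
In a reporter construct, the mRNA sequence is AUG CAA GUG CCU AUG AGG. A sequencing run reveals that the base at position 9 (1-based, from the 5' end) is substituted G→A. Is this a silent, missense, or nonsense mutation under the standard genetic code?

Position 9 falls in codon 3: GUG → Val.
After the substitution the codon is GUA → Val.
Both encode Val, so the change is synonymous.

silent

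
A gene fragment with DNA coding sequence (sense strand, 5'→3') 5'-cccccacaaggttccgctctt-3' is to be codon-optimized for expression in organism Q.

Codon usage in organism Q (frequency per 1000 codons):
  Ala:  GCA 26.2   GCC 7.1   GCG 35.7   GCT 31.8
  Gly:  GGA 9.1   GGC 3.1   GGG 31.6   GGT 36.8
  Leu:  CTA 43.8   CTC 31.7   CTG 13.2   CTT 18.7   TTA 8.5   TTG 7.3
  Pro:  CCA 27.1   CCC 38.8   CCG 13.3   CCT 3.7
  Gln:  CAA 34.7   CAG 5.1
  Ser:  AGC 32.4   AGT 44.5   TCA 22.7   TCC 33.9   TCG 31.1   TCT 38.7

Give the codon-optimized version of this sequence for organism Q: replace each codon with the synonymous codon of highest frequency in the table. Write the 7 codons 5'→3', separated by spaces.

Codon 1 (Pro): best is CCC at 38.8.
Codon 2 (Pro): best is CCC at 38.8.
Codon 3 (Gln): best is CAA at 34.7.
Codon 4 (Gly): best is GGT at 36.8.
Codon 5 (Ser): best is AGT at 44.5.
Codon 6 (Ala): best is GCG at 35.7.
Codon 7 (Leu): best is CTA at 43.8.

CCC CCC CAA GGT AGT GCG CTA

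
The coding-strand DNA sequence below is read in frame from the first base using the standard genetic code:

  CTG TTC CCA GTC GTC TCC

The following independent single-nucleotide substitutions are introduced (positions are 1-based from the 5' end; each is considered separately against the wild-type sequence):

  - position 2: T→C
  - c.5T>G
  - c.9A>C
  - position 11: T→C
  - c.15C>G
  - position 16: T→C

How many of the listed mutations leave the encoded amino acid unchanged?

Codon 1: CTG (Leu) → CCG (Pro) — missense.
Codon 2: TTC (Phe) → TGC (Cys) — missense.
Codon 3: CCA (Pro) → CCC (Pro) — synonymous.
Codon 4: GTC (Val) → GCC (Ala) — missense.
Codon 5: GTC (Val) → GTG (Val) — synonymous.
Codon 6: TCC (Ser) → CCC (Pro) — missense.
Synonymous: 2 of 6.

2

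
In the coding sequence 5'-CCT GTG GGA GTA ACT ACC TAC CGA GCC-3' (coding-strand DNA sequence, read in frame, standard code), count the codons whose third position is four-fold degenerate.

8

Codon 1 CCT (Pro): third position 4-fold.
Codon 2 GTG (Val): third position 4-fold.
Codon 3 GGA (Gly): third position 4-fold.
Codon 4 GTA (Val): third position 4-fold.
Codon 5 ACT (Thr): third position 4-fold.
Codon 6 ACC (Thr): third position 4-fold.
Codon 7 TAC (Tyr): third position 2-fold.
Codon 8 CGA (Arg): third position 4-fold.
Codon 9 GCC (Ala): third position 4-fold.
Four-fold degenerate third positions: 8.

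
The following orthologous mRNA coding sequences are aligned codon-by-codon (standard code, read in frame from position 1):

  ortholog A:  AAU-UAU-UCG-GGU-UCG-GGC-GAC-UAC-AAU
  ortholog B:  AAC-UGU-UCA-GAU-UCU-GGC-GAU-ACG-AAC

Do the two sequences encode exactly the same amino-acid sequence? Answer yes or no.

no

Codon 1: AAU Asn / AAC Asn — synonymous.
Codon 2: UAU Tyr / UGU Cys — nonsynonymous.
Codon 3: UCG Ser / UCA Ser — synonymous.
Codon 4: GGU Gly / GAU Asp — nonsynonymous.
Codon 5: UCG Ser / UCU Ser — synonymous.
Codon 6: GGC Gly / GGC Gly — identical.
Codon 7: GAC Asp / GAU Asp — synonymous.
Codon 8: UAC Tyr / ACG Thr — nonsynonymous.
Codon 9: AAU Asn / AAC Asn — synonymous.
Nonsynonymous differences: 3 → different protein.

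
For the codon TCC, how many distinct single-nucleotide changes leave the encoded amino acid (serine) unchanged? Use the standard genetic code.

Position 1: none → 0 synonymous.
Position 2: none → 0 synonymous.
Position 3: TCT, TCA, TCG → 3 synonymous.
Total: 0 + 0 + 3 = 3.

3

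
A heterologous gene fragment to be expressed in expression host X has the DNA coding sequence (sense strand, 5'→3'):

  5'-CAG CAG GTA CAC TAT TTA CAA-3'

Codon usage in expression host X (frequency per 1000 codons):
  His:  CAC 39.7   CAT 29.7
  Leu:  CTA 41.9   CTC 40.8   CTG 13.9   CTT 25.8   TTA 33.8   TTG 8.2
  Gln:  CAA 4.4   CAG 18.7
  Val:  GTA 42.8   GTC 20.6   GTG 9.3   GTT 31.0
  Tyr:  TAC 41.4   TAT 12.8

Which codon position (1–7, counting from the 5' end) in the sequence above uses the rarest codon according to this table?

Codon 1 CAG (Gln): 18.7 per 1000.
Codon 2 CAG (Gln): 18.7 per 1000.
Codon 3 GTA (Val): 42.8 per 1000.
Codon 4 CAC (His): 39.7 per 1000.
Codon 5 TAT (Tyr): 12.8 per 1000.
Codon 6 TTA (Leu): 33.8 per 1000.
Codon 7 CAA (Gln): 4.4 per 1000.
Lowest frequency is 4.4 at codon 7.

7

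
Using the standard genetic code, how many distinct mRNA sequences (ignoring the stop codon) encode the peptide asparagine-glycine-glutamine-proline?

64

Asn: 2 codons.
Gly: 4 codons.
Gln: 2 codons.
Pro: 4 codons.
2 × 4 × 2 × 4 = 64.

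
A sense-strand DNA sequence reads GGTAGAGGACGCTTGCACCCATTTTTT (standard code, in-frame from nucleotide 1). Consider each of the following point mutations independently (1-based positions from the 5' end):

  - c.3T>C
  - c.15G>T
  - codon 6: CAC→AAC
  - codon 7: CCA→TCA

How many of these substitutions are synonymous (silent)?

1

Codon 1: GGT (Gly) → GGC (Gly) — synonymous.
Codon 5: TTG (Leu) → TTT (Phe) — missense.
Codon 6: CAC (His) → AAC (Asn) — missense.
Codon 7: CCA (Pro) → TCA (Ser) — missense.
Synonymous: 1 of 4.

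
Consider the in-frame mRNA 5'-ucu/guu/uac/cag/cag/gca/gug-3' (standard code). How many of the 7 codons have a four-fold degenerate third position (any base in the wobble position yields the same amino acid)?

4

Codon 1 UCU (Ser): third position 4-fold.
Codon 2 GUU (Val): third position 4-fold.
Codon 3 UAC (Tyr): third position 2-fold.
Codon 4 CAG (Gln): third position 2-fold.
Codon 5 CAG (Gln): third position 2-fold.
Codon 6 GCA (Ala): third position 4-fold.
Codon 7 GUG (Val): third position 4-fold.
Four-fold degenerate third positions: 4.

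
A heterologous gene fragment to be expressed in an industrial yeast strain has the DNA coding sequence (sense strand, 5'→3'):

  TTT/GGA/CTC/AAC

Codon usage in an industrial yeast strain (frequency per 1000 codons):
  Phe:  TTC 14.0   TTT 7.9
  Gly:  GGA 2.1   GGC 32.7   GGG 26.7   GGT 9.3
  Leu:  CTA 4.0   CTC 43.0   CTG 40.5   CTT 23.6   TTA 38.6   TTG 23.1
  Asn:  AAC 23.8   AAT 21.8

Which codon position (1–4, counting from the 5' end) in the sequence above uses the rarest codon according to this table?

2

Codon 1 TTT (Phe): 7.9 per 1000.
Codon 2 GGA (Gly): 2.1 per 1000.
Codon 3 CTC (Leu): 43.0 per 1000.
Codon 4 AAC (Asn): 23.8 per 1000.
Lowest frequency is 2.1 at codon 2.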